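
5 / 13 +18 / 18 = 18 / 13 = 1.38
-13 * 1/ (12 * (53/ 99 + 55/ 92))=-9867/ 10321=-0.96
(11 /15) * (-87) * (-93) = 29667 /5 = 5933.40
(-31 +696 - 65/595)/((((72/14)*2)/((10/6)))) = 65935/612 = 107.74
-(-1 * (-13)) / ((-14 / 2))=13 / 7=1.86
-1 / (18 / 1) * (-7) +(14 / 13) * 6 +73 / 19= 47539 / 4446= 10.69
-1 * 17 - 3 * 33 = -116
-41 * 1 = -41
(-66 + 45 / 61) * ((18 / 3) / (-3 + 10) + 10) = -708.56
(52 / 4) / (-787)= -13 / 787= -0.02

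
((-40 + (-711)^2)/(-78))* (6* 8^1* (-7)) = 28306936/13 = 2177456.62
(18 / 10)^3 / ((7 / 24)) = 17496 / 875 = 20.00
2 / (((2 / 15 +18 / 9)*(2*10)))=3 / 64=0.05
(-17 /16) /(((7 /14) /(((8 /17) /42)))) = -1 /42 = -0.02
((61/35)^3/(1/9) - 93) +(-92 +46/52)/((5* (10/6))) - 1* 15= -79467951/1114750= -71.29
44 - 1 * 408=-364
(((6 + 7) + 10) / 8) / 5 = 23 / 40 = 0.58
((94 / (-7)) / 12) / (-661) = 47 / 27762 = 0.00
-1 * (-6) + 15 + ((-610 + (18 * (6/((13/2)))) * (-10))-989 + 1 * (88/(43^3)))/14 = -1520570231/14470274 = -105.08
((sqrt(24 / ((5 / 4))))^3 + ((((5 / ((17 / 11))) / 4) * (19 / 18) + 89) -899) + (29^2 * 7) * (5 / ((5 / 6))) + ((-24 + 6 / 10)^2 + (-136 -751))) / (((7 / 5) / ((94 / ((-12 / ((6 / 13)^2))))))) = -49148203667 / 1206660 -108288 * sqrt(30) / 5915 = -40831.05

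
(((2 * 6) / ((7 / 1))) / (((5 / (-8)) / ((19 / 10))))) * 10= -52.11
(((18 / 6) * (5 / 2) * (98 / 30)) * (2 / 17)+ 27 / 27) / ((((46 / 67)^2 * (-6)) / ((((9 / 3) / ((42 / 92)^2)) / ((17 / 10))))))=-493790 / 42483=-11.62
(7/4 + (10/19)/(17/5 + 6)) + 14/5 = 4.61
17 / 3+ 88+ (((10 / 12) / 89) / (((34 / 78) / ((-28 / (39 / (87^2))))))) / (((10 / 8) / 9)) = -3389623 / 4539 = -746.78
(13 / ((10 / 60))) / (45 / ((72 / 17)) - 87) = -48 / 47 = -1.02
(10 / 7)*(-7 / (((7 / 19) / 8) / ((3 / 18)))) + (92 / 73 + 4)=-47416 / 1533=-30.93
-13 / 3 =-4.33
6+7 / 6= 43 / 6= 7.17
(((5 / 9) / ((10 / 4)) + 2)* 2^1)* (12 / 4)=13.33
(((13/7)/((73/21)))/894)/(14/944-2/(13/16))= -39884/163296401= -0.00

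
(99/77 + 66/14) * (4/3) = 8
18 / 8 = 9 / 4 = 2.25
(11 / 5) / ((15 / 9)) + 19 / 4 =607 / 100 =6.07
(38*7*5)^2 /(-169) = -1768900 /169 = -10466.86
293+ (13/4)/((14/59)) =17175/56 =306.70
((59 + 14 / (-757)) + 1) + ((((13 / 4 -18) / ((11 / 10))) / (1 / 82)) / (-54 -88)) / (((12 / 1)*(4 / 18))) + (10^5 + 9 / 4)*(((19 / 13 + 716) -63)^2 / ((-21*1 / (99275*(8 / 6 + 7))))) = -18882914425254076167413857 / 11190555376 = -1687397433888903.73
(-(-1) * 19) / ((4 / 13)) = 247 / 4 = 61.75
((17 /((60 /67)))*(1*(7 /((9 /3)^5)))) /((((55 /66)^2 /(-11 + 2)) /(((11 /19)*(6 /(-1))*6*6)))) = 2104872 /2375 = 886.26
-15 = -15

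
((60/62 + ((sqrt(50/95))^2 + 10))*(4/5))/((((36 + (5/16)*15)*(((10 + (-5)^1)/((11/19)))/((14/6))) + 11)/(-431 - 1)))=-411789312/16751749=-24.58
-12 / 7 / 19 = -12 / 133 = -0.09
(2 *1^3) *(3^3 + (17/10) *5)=71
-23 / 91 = -0.25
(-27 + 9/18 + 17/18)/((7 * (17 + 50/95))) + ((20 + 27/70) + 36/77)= 20.64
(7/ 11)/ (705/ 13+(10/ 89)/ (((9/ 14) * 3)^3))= 159412617/ 13589032105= 0.01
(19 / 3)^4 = 130321 / 81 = 1608.90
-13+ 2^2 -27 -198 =-234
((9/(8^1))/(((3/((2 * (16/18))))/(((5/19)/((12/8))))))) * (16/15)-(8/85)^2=429568/3706425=0.12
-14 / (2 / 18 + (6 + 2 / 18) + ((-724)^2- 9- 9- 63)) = -126 / 4716911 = -0.00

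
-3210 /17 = -188.82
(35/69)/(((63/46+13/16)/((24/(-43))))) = -4480/34529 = -0.13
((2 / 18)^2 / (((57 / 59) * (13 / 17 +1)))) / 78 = 1003 / 10803780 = 0.00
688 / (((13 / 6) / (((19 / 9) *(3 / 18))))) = 111.73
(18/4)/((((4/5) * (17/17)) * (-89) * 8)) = -45/5696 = -0.01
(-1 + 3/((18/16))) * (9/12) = 5/4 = 1.25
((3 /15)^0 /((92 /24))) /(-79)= -6 /1817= -0.00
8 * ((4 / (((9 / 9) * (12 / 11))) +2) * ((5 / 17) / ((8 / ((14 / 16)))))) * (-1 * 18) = -105 / 4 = -26.25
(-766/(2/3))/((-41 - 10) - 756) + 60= 16523/269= 61.42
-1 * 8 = -8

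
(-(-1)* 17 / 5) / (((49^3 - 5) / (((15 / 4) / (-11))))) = -0.00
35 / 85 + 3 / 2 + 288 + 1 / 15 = 147889 / 510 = 289.98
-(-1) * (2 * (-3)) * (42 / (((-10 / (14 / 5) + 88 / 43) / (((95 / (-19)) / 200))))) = -2107 / 510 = -4.13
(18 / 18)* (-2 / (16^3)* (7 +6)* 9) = -117 / 2048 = -0.06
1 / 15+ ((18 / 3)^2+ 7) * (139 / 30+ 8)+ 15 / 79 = 429357 / 790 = 543.49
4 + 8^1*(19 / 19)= 12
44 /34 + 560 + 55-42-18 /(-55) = 537271 /935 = 574.62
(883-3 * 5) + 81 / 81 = 869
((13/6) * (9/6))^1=13/4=3.25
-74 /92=-37 /46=-0.80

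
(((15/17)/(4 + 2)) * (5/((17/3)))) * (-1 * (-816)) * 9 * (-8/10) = -12960/17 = -762.35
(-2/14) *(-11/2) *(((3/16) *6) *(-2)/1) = -99/56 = -1.77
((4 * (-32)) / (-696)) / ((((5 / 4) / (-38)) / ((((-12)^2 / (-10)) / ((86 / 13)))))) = 379392 / 31175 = 12.17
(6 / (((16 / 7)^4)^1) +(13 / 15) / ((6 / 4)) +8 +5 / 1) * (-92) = -467943809 / 368640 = -1269.38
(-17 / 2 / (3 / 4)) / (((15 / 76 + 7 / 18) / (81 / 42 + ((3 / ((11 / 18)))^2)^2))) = -462942040716 / 41097287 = -11264.54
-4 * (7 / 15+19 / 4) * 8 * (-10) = 5008 / 3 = 1669.33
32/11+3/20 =673/220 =3.06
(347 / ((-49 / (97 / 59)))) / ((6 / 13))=-437567 / 17346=-25.23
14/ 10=7/ 5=1.40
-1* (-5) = 5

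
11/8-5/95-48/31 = -0.23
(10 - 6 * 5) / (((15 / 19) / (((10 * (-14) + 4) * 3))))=10336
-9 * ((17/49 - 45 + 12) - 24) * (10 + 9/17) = 4472136/833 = 5368.71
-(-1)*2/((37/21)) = 42/37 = 1.14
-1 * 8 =-8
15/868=0.02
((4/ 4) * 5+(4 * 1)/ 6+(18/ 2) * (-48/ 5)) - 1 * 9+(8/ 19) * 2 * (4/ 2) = -25094/ 285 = -88.05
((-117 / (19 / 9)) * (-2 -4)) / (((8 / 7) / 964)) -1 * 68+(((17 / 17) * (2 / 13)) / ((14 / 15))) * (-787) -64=280224.22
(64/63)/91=64/5733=0.01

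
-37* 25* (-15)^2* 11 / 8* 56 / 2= -16025625 / 2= -8012812.50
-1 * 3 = -3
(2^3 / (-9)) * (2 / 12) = -0.15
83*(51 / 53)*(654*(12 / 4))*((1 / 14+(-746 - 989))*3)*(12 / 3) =-1210342147164 / 371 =-3262377755.16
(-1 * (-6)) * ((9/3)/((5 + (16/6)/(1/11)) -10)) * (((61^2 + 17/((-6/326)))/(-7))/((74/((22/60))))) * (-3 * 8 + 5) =2630892/94535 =27.83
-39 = -39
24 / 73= 0.33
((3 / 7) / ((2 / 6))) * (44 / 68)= 99 / 119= 0.83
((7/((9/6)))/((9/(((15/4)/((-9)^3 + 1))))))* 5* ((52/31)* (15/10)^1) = -25/744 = -0.03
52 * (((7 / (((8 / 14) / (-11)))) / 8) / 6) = -7007 / 48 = -145.98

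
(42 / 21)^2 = 4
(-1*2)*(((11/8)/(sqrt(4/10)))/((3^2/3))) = -11*sqrt(10)/24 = -1.45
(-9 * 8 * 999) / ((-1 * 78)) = 11988 / 13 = 922.15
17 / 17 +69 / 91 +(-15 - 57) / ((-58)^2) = 132922 / 76531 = 1.74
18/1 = 18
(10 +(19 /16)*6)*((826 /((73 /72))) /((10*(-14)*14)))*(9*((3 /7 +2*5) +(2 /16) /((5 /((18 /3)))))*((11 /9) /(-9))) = 131680153 /1430800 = 92.03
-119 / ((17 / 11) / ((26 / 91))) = -22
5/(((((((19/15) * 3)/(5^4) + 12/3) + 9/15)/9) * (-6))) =-15625/9596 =-1.63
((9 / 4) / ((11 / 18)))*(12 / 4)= 243 / 22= 11.05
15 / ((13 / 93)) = 1395 / 13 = 107.31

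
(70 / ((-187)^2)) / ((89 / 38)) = 2660 / 3112241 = 0.00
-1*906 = -906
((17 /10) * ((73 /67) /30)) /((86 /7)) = 8687 /1728600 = 0.01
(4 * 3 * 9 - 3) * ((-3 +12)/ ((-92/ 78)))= -36855/ 46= -801.20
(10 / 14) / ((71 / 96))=480 / 497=0.97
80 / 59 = 1.36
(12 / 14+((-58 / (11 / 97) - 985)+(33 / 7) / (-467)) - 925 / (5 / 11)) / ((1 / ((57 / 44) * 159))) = -1150612333245 / 1582196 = -727224.90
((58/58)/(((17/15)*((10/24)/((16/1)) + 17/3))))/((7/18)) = 51840/130067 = 0.40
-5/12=-0.42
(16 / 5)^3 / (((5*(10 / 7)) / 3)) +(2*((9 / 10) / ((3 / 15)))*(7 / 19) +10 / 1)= 1607777 / 59375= 27.08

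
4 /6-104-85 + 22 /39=-2441 /13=-187.77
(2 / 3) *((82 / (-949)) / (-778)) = 82 / 1107483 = 0.00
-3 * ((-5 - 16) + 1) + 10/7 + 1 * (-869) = -5653/7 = -807.57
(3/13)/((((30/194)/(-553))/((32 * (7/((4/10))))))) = -6007792/13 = -462137.85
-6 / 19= -0.32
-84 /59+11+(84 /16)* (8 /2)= 1804 /59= 30.58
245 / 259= 35 / 37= 0.95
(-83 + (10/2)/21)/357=-1738/7497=-0.23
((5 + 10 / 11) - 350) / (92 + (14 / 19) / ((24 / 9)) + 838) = -287660 / 777711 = -0.37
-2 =-2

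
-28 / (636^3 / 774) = -301 / 3573048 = -0.00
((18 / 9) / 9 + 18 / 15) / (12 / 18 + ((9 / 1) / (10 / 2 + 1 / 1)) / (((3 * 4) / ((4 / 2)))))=256 / 165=1.55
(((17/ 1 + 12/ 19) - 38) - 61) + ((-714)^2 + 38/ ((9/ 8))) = 87166978/ 171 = 509748.41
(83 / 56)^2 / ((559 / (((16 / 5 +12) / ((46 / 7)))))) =130891 / 14399840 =0.01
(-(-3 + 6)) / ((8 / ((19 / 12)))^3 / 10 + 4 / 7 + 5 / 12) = -8642340 / 40005397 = -0.22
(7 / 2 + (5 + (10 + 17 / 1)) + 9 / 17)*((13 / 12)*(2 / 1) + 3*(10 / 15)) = 30625 / 204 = 150.12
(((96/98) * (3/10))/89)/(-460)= -18/2507575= -0.00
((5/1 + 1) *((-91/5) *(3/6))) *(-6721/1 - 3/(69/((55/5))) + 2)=42191604/115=366883.51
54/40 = 27/20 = 1.35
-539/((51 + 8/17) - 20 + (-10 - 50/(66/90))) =100793/8735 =11.54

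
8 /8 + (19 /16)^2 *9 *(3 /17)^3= 1345451 /1257728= 1.07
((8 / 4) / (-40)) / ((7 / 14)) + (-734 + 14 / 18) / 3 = -66017 / 270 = -244.51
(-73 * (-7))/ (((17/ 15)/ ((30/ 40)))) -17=21839/ 68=321.16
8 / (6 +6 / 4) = 16 / 15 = 1.07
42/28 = 3/2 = 1.50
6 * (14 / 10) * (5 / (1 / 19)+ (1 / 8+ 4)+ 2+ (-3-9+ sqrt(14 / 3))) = 14 * sqrt(42) / 5+ 14973 / 20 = 766.80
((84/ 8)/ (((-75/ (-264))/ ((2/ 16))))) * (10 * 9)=415.80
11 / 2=5.50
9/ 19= 0.47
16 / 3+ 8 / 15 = 88 / 15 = 5.87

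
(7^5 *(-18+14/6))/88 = -789929/264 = -2992.16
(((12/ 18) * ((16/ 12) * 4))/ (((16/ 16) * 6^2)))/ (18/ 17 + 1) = 136/ 2835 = 0.05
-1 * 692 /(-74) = 346 /37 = 9.35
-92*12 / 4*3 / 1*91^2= -6856668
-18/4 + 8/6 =-19/6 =-3.17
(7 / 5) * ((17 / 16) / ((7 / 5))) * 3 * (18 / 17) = 27 / 8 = 3.38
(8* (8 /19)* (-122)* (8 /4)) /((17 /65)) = -1015040 /323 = -3142.54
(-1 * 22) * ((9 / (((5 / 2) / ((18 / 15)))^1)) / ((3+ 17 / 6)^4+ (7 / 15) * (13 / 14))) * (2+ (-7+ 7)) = -6158592 / 37529665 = -0.16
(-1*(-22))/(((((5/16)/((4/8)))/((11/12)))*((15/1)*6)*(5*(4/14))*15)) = 847/50625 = 0.02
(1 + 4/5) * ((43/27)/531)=0.01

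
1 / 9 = 0.11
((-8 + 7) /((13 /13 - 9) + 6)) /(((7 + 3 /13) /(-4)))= -13 /47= -0.28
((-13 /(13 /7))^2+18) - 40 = 27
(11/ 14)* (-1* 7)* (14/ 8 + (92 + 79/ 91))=-378851/ 728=-520.40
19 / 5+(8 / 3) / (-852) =12131 / 3195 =3.80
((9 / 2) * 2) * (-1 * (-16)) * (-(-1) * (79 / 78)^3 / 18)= 493039 / 59319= 8.31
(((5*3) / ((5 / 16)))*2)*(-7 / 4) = -168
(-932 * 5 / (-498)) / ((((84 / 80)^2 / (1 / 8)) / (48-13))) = 582500 / 15687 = 37.13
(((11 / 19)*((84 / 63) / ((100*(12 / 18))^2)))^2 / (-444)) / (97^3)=-363 / 4876229304400000000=-0.00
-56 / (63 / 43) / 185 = -344 / 1665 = -0.21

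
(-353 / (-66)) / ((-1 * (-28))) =353 / 1848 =0.19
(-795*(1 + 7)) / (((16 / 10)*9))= -1325 / 3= -441.67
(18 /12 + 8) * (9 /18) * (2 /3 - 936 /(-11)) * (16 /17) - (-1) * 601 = 552241 /561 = 984.39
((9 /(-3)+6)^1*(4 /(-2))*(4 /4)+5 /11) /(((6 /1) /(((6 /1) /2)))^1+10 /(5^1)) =-61 /44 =-1.39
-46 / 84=-23 / 42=-0.55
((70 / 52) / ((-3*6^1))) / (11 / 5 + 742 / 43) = -7525 / 1957644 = -0.00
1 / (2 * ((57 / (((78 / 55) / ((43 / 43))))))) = 13 / 1045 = 0.01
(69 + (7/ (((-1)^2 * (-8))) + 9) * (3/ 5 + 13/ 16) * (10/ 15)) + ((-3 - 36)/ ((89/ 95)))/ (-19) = 1347253/ 17088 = 78.84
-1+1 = 0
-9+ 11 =2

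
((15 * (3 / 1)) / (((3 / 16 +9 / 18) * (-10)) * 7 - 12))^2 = 129600 / 231361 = 0.56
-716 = -716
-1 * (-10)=10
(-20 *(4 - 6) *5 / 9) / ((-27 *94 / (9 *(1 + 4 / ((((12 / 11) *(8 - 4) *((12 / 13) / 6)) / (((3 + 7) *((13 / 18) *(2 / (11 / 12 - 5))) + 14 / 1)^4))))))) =-10001784089044900 / 1777674389967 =-5626.33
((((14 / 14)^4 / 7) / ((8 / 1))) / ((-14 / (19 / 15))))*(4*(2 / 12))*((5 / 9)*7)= -0.00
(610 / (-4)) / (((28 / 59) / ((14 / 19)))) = -17995 / 76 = -236.78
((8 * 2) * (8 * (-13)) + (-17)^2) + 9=-1366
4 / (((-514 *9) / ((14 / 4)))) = -7 / 2313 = -0.00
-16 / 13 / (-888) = 2 / 1443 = 0.00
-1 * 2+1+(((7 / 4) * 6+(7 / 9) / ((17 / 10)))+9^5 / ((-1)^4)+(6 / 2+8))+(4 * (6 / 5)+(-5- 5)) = 59064.76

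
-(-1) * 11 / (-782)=-11 / 782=-0.01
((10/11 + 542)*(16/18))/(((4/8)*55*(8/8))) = 95552/5445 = 17.55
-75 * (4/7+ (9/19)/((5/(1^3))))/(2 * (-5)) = 1329/266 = 5.00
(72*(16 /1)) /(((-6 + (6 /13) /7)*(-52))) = 56 /15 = 3.73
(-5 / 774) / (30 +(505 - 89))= -0.00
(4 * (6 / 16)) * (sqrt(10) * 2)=3 * sqrt(10)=9.49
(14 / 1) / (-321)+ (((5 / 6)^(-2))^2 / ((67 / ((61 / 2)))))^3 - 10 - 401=-410.20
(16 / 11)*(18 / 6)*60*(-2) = -5760 / 11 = -523.64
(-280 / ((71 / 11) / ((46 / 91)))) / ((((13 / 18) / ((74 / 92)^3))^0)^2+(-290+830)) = -20240 / 499343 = -0.04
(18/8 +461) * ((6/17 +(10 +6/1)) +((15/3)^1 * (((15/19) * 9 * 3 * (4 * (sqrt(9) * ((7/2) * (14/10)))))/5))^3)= 912119365796.37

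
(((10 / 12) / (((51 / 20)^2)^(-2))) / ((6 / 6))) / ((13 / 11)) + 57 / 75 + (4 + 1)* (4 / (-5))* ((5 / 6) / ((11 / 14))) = 722975881 / 27456000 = 26.33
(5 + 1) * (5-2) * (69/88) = 621/44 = 14.11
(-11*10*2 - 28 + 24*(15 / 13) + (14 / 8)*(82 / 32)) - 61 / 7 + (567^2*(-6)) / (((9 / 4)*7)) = -714584635 / 5824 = -122696.54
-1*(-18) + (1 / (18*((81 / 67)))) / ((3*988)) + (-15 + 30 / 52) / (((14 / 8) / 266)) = -9396296717 / 4321512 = -2174.31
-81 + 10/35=-565/7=-80.71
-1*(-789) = 789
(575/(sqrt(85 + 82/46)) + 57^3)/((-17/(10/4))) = -27243.34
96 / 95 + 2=286 / 95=3.01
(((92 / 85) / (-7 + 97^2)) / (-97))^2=2116 / 1502317832465025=0.00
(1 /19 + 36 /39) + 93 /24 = 9585 /1976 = 4.85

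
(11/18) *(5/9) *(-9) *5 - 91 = -1913/18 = -106.28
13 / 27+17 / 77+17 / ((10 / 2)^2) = 71843 / 51975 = 1.38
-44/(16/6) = -33/2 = -16.50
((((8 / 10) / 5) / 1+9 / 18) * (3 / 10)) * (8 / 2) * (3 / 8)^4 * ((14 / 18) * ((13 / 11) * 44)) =81081 / 128000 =0.63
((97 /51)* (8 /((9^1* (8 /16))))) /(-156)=-388 /17901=-0.02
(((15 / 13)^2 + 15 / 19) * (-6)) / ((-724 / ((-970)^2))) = 9611293500 / 581191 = 16537.24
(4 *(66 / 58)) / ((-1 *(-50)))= 66 / 725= 0.09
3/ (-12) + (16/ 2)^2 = 255/ 4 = 63.75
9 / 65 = 0.14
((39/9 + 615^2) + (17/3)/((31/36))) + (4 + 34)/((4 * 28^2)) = 55155875687/145824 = 378235.93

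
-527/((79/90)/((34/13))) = -1612620/1027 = -1570.22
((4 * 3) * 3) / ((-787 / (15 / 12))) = -45 / 787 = -0.06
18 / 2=9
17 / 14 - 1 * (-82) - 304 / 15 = 13219 / 210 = 62.95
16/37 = 0.43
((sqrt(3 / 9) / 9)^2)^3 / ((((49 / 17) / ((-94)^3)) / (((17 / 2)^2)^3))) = -7574.10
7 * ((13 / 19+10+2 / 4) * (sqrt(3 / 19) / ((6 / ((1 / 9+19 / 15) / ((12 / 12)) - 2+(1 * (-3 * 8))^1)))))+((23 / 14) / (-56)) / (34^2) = -164815 * sqrt(57) / 9747 - 23 / 906304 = -127.66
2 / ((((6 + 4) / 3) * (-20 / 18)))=-27 / 50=-0.54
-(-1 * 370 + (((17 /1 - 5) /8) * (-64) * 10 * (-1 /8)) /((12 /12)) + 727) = -477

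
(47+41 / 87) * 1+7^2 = 8393 / 87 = 96.47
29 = 29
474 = 474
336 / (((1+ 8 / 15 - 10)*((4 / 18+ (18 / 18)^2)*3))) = -15120 / 1397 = -10.82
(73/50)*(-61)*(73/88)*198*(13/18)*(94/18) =-198617159/3600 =-55171.43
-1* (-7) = 7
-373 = -373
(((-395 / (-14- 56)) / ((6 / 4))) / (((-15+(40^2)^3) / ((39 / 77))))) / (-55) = -1027 / 121425919555325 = -0.00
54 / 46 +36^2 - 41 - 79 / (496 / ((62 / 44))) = 10168167 / 8096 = 1255.95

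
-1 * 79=-79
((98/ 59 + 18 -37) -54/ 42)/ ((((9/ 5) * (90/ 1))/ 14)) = -2564/ 1593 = -1.61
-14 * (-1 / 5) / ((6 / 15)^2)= 35 / 2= 17.50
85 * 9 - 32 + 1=734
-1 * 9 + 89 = 80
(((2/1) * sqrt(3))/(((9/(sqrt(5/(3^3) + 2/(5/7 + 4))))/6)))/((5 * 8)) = 0.05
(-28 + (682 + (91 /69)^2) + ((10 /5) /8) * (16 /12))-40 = 2933122 /4761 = 616.07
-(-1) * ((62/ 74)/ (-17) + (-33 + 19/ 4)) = -71201/ 2516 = -28.30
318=318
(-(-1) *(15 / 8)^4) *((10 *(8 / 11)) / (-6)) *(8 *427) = -36028125 / 704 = -51176.31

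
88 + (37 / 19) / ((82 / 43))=138695 / 1558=89.02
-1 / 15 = -0.07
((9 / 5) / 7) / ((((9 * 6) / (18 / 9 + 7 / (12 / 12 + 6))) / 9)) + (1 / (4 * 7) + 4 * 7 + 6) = 4783 / 140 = 34.16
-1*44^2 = -1936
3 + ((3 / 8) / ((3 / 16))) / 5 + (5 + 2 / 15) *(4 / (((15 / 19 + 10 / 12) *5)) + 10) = 794537 / 13875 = 57.26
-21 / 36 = -7 / 12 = -0.58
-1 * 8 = -8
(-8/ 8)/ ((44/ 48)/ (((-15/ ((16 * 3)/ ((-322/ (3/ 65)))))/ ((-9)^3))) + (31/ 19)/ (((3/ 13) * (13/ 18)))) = -994175/ 9427728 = -0.11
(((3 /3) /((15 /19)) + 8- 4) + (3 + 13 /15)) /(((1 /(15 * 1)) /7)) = 959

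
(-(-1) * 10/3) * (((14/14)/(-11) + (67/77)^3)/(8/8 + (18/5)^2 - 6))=21605000/90850067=0.24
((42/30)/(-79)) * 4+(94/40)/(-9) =-0.33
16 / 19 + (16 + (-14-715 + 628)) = -1599 / 19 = -84.16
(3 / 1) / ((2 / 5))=15 / 2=7.50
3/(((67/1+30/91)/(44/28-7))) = -0.24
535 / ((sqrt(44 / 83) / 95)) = 50825 *sqrt(913) / 22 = 69805.57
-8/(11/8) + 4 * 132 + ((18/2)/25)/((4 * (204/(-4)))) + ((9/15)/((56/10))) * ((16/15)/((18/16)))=615300001/1178100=522.28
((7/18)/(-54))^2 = 49/944784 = 0.00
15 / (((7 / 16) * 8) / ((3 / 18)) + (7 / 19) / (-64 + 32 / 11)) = 0.71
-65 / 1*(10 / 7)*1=-650 / 7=-92.86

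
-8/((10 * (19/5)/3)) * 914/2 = -288.63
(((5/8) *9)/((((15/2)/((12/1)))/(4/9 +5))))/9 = 49/9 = 5.44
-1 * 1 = -1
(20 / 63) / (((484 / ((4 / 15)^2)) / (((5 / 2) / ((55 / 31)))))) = 248 / 3773385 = 0.00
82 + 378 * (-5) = -1808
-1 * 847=-847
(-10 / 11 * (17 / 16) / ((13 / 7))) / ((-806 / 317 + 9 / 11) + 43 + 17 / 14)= -1320305 / 107862092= -0.01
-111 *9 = -999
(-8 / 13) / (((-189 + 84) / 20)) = 0.12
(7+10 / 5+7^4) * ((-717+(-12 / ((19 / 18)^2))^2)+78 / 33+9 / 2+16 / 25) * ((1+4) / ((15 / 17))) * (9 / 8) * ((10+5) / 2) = -1568583038818359 / 22936496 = -68388085.03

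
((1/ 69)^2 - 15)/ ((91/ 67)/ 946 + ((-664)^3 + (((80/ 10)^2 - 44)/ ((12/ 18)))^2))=4526362148/ 88341958584389637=0.00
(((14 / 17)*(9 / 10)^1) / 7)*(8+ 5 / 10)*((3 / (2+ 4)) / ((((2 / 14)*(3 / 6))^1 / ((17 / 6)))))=357 / 20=17.85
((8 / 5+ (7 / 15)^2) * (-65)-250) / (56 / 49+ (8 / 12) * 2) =-148.68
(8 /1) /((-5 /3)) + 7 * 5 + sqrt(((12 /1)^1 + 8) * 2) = 2 * sqrt(10) + 151 /5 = 36.52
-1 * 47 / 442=-47 / 442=-0.11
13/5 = 2.60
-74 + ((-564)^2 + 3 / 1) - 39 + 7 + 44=318037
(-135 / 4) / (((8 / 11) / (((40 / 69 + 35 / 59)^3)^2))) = -120.84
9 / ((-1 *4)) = -9 / 4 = -2.25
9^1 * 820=7380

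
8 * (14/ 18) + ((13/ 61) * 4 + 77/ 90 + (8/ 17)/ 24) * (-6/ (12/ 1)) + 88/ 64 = 2513717/ 373320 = 6.73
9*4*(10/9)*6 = 240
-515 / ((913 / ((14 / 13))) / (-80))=576800 / 11869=48.60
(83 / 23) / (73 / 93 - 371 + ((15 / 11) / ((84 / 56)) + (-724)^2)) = 84909 / 12324647704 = 0.00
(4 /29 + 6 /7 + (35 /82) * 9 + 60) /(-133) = -1079269 /2213918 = -0.49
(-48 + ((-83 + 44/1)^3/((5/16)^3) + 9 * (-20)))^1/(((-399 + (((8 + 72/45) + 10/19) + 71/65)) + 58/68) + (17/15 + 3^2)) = 5159.28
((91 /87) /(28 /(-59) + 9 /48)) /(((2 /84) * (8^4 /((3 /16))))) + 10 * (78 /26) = 29.99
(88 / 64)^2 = 121 / 64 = 1.89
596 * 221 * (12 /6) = 263432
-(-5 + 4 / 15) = 71 / 15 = 4.73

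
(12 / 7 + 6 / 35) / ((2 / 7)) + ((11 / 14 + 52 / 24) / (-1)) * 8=-1787 / 105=-17.02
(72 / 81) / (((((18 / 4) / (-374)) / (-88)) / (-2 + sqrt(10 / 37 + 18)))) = -1053184 / 81 + 13691392 * sqrt(37) / 2997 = 14786.01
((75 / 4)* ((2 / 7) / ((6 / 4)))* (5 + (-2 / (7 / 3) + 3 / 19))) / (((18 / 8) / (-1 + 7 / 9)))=-114400 / 75411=-1.52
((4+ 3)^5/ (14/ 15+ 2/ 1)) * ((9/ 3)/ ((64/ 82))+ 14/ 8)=45126795/ 1408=32050.28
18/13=1.38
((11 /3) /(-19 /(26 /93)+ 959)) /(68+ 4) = 143 /2502036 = 0.00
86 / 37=2.32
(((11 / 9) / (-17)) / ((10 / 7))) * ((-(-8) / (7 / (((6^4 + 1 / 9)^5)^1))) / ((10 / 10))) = -1900668546549489557500 / 9034497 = -210379011310700.48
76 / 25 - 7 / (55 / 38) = -494 / 275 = -1.80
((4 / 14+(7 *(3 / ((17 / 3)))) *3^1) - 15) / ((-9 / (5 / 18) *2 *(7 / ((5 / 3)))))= 2675 / 202419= 0.01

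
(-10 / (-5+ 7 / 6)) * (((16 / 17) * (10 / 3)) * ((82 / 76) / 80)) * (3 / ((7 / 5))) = 12300 / 52003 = 0.24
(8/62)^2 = 16/961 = 0.02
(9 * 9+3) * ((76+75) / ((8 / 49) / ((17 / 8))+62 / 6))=31697316 / 26015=1218.42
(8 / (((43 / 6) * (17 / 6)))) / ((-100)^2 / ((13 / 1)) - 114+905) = 1248 / 4942291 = 0.00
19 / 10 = 1.90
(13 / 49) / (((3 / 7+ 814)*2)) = 13 / 79814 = 0.00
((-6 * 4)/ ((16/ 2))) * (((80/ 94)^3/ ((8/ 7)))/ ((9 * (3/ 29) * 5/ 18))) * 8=-5196800/ 103823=-50.05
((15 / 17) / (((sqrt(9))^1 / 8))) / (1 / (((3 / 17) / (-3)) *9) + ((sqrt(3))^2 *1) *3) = 45 / 136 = 0.33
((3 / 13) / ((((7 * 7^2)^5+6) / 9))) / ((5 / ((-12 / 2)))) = -162 / 308591498146685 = -0.00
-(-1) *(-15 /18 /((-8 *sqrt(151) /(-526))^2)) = -345845 /14496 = -23.86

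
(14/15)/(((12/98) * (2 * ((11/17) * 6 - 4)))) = -5831/180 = -32.39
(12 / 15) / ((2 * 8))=1 / 20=0.05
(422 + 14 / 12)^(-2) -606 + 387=-1411788063 / 6446521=-219.00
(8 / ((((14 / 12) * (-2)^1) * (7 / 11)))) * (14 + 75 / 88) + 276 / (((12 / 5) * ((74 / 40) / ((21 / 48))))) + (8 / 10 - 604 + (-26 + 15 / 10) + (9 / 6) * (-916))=-74497057 / 36260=-2054.52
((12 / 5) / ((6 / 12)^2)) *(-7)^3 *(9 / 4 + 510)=-1686736.80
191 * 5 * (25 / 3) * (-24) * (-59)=11269000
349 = 349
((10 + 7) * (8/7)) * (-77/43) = -1496/43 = -34.79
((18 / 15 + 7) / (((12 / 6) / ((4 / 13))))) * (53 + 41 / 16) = 36449 / 520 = 70.09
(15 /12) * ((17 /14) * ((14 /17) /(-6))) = -5 /24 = -0.21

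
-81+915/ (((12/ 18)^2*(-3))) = -3069/ 4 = -767.25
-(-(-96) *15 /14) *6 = -4320 /7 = -617.14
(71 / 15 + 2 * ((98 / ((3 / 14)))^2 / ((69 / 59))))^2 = 1233479576500260049 / 9641025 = 127940709260.71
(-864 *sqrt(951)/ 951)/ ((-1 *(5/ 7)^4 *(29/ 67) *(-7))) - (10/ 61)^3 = -6618528 *sqrt(951)/ 5745625 - 1000/ 226981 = -35.53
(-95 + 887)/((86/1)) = 396/43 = 9.21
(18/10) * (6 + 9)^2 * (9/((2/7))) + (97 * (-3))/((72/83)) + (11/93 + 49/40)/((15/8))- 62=689730301/55800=12360.76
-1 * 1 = -1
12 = 12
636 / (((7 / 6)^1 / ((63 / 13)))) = 34344 / 13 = 2641.85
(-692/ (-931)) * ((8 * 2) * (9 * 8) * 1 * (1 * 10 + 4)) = 11987.73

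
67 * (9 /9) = 67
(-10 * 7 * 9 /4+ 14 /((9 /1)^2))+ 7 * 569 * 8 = 5136481 /162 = 31706.67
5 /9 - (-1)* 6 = 59 /9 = 6.56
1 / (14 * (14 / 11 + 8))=11 / 1428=0.01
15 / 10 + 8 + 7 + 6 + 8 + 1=63 / 2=31.50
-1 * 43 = -43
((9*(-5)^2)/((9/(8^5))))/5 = 163840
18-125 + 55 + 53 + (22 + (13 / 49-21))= 111 / 49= 2.27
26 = 26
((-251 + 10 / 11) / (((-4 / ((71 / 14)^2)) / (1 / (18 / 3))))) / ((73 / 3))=1981113 / 179872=11.01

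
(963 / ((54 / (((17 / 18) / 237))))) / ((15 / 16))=0.08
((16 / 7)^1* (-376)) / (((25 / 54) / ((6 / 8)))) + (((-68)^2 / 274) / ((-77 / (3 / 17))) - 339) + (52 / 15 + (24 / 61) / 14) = -83387400073 / 48261675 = -1727.82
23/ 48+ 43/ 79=3881/ 3792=1.02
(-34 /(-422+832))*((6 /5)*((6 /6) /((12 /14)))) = -119 /1025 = -0.12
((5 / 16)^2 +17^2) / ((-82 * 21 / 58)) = -2146261 / 220416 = -9.74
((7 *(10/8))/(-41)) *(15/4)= -525/656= -0.80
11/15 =0.73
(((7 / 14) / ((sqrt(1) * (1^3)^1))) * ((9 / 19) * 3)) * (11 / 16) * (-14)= -2079 / 304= -6.84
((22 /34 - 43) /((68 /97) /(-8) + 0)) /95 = 27936 /5491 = 5.09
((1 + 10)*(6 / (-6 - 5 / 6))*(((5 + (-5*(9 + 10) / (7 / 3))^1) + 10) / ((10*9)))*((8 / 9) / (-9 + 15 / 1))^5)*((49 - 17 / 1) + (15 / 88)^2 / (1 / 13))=4584832 / 719039673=0.01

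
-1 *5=-5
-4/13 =-0.31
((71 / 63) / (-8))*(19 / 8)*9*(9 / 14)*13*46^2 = -83493657 / 1568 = -53248.51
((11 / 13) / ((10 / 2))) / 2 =11 / 130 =0.08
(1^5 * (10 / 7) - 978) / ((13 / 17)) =-116212 / 91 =-1277.05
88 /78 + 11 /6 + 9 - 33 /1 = -547 /26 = -21.04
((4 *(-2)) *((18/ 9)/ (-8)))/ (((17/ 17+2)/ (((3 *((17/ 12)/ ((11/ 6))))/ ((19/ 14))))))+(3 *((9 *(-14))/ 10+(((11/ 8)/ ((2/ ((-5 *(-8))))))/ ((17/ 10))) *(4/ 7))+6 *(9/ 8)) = -1084451/ 497420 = -2.18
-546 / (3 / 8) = -1456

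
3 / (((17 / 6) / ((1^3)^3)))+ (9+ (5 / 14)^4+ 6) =10498193 / 653072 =16.08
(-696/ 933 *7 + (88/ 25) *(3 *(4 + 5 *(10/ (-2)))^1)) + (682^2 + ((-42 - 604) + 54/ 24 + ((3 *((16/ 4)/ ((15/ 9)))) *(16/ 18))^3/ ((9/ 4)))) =649885502323/ 1399500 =464369.78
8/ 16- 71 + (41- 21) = -101/ 2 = -50.50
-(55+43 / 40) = -2243 / 40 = -56.08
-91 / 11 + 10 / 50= -444 / 55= -8.07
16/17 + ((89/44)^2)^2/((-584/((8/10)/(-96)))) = 4203731700977/4465331650560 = 0.94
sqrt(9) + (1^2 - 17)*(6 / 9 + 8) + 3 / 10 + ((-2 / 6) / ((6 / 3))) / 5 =-677 / 5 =-135.40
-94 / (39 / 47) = -4418 / 39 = -113.28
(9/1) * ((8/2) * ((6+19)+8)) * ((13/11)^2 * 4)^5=15246046330564608/2357947691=6465811.94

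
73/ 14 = 5.21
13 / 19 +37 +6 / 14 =5069 / 133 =38.11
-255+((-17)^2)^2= 83266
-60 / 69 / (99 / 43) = -0.38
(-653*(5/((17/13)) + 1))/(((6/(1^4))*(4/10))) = -1312.40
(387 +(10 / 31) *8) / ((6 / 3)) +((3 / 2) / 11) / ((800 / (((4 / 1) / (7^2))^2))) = 15948282443 / 81874100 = 194.79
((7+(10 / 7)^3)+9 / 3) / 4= 2215 / 686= 3.23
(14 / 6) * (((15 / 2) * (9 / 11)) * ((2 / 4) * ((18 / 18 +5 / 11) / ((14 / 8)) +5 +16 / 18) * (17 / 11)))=74.35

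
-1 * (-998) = 998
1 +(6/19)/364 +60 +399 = 460.00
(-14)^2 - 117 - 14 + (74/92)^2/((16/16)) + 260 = 689069/2116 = 325.65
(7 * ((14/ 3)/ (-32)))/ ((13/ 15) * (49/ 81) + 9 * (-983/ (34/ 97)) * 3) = 337365/ 25023743176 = 0.00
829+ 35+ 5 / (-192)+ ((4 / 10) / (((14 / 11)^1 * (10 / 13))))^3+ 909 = 1824460384093 / 1029000000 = 1773.04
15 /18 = 0.83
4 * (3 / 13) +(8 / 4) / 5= 86 / 65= 1.32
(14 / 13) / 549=14 / 7137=0.00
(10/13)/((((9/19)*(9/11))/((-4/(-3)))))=8360/3159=2.65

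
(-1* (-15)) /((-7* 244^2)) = -15 /416752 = -0.00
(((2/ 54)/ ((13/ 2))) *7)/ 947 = 14/ 332397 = 0.00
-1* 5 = -5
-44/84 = -11/21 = -0.52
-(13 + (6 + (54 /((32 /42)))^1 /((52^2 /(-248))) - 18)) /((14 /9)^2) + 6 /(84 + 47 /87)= 9137315763 /3898032320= 2.34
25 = 25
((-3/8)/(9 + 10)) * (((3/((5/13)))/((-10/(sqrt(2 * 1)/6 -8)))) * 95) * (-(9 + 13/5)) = 3393/25 -1131 * sqrt(2)/400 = 131.72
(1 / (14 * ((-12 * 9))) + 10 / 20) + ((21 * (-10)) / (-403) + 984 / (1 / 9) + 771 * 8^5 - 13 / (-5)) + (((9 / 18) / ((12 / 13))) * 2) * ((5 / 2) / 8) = 615989655638729 / 24373440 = 25272987.96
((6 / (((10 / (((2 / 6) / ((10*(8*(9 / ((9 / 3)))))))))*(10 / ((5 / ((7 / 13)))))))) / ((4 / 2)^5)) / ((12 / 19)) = 247 / 6451200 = 0.00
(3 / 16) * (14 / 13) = 21 / 104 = 0.20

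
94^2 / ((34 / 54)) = 14033.65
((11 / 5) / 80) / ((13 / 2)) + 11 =28611 / 2600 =11.00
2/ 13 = 0.15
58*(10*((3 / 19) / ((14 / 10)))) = 8700 / 133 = 65.41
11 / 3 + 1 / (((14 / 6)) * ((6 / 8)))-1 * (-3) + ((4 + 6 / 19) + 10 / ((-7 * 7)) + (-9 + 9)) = 31700 / 2793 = 11.35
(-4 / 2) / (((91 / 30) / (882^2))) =-6667920 / 13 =-512916.92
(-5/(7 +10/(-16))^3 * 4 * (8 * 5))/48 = -25600/397953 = -0.06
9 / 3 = 3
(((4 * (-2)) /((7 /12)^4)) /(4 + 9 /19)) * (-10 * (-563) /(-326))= 266.72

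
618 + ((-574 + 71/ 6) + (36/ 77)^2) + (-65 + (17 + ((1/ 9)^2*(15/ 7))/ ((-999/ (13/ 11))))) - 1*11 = -942941135/ 319845834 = -2.95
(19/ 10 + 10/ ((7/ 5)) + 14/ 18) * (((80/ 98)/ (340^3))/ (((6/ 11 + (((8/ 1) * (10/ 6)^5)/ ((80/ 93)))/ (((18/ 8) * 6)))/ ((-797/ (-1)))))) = 13180667247/ 762524336546000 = 0.00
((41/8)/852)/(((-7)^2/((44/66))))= 41/500976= 0.00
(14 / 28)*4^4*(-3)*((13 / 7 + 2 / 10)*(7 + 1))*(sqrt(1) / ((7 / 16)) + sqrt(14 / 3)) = -3538944 / 245 - 73728*sqrt(42) / 35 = -28096.44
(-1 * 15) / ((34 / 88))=-38.82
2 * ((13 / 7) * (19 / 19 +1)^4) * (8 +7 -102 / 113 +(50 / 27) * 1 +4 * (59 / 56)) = 179142704 / 149499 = 1198.29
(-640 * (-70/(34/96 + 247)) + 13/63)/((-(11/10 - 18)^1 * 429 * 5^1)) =24659918/4930061409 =0.01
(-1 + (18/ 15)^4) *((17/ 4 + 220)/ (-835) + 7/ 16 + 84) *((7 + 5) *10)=2263612461/ 208750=10843.65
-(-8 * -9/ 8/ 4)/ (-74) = 9/ 296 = 0.03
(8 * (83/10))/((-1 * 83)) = -4/5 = -0.80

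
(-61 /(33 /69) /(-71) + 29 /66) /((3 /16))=83816 /7029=11.92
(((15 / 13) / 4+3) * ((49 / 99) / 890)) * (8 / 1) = 931 / 63635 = 0.01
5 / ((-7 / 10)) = -50 / 7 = -7.14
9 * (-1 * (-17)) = 153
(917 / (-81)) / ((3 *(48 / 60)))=-4585 / 972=-4.72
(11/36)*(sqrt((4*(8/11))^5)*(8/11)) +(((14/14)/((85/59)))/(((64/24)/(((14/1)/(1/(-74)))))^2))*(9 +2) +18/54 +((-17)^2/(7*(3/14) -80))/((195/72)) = 1152414.30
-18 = -18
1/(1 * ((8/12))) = 3/2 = 1.50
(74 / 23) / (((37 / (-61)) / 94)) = -11468 / 23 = -498.61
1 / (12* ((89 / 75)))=25 / 356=0.07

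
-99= -99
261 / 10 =26.10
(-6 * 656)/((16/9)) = -2214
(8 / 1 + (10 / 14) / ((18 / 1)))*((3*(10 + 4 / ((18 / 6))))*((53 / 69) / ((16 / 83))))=75755179 / 69552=1089.19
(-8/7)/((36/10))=-20/63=-0.32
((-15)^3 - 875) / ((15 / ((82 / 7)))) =-69700 / 21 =-3319.05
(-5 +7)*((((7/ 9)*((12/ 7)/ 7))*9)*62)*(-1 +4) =4464/ 7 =637.71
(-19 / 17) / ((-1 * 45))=19 / 765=0.02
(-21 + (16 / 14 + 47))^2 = 36100 / 49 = 736.73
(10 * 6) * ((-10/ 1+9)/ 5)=-12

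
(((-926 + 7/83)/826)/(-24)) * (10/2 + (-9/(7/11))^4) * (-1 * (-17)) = 31771.08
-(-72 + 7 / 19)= 1361 / 19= 71.63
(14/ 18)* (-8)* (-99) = 616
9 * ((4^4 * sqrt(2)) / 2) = 1152 * sqrt(2) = 1629.17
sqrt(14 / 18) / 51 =sqrt(7) / 153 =0.02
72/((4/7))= 126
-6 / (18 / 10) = -10 / 3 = -3.33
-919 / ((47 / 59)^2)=-3199039 / 2209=-1448.18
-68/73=-0.93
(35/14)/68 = 5/136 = 0.04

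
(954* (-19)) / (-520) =9063 / 260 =34.86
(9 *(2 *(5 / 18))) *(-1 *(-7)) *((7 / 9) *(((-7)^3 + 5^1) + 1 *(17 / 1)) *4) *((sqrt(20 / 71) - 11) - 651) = 69417320 / 3 - 209720 *sqrt(355) / 213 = 23120555.36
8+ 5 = 13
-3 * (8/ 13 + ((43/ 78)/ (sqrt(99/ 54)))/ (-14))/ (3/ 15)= -120/ 13 + 215 * sqrt(66)/ 4004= -8.79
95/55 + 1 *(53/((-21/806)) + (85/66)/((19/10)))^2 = 8850801247842/2140369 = 4135175.41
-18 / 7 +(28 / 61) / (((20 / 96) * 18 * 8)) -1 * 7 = -61207 / 6405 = -9.56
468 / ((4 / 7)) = 819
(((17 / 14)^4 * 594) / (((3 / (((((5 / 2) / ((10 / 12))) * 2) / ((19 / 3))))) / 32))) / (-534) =-99222948 / 4060091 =-24.44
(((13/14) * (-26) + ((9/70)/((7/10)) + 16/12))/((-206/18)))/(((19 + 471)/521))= 2599269/1236515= 2.10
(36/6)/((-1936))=-3/968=-0.00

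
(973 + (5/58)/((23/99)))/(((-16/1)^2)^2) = 1298477/87425024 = 0.01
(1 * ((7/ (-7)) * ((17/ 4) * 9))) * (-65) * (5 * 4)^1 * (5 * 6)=1491750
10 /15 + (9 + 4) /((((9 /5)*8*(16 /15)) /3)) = 1231 /384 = 3.21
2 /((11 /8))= 1.45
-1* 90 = -90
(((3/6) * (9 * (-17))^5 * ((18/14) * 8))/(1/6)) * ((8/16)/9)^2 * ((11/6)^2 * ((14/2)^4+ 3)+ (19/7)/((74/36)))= -116991405696907206/1813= -64529181300003.97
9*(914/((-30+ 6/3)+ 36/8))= -16452/47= -350.04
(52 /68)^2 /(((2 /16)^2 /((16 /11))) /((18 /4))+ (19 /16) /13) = 10123776 /1622735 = 6.24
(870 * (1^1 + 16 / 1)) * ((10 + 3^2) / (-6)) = -46835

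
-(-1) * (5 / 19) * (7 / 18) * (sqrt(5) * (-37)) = -1295 * sqrt(5) / 342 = -8.47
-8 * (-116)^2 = -107648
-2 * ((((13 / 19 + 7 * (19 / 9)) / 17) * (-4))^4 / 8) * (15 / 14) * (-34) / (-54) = -7819262371471360 / 264649912755039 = -29.55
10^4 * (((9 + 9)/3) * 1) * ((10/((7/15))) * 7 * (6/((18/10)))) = 30000000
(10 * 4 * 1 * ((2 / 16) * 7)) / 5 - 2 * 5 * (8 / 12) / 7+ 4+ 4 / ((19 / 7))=11.52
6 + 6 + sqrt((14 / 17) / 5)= sqrt(1190) / 85 + 12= 12.41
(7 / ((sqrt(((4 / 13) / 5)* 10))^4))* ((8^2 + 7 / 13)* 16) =76349 / 4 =19087.25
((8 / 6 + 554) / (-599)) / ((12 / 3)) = -833 / 3594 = -0.23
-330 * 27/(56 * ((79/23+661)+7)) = -102465/432404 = -0.24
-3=-3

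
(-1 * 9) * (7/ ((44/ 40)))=-630/ 11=-57.27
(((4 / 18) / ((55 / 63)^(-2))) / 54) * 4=12100 / 964467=0.01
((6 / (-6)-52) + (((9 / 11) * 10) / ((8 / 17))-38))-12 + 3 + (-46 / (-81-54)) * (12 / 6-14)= -171671 / 1980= -86.70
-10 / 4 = -5 / 2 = -2.50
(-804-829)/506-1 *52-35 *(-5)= 2635/22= 119.77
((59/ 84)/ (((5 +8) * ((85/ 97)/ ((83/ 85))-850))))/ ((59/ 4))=-8051/ 1866262125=-0.00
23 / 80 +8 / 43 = 1629 / 3440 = 0.47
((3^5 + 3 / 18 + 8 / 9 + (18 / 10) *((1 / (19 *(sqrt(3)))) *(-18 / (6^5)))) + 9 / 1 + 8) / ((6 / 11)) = 51689 / 108 -11 *sqrt(3) / 82080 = 478.60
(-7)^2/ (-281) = -0.17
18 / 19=0.95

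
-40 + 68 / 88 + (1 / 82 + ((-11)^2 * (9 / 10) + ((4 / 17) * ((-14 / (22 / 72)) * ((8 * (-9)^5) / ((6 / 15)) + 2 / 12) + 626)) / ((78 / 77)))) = 37582444754057 / 2990130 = 12568833.05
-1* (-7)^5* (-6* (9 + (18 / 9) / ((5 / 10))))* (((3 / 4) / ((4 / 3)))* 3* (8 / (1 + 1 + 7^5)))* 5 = -2268945 / 431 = -5264.37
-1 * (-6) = 6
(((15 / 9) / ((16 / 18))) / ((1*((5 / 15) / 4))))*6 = 135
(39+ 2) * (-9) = -369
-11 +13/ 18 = -185/ 18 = -10.28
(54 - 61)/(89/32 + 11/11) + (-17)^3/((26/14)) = -4164223/1573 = -2647.31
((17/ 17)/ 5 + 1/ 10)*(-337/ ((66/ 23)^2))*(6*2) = -178273/ 1210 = -147.33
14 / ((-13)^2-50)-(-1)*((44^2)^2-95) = 63716019 / 17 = 3748001.12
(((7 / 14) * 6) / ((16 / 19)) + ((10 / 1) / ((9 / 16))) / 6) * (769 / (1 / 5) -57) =24718.45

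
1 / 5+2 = 11 / 5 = 2.20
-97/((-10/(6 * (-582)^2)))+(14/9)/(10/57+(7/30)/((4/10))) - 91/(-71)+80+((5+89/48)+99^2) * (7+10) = 58606281723631/2947920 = 19880553.65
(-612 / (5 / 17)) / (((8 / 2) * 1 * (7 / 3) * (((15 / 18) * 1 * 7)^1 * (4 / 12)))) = -140454 / 1225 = -114.66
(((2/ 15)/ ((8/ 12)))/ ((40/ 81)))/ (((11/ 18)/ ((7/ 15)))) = 1701/ 5500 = 0.31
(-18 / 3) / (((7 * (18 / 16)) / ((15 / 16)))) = -5 / 7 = -0.71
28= 28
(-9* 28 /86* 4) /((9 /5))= -6.51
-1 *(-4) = 4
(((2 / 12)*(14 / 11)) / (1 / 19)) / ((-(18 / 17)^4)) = -11108293 / 3464208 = -3.21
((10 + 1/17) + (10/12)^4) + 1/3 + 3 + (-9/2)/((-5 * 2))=1577977/110160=14.32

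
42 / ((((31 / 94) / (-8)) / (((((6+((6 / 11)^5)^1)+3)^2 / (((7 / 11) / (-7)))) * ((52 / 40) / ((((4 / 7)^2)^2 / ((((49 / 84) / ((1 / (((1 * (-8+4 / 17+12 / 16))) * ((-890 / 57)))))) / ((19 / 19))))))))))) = 2160109508059856256792525 / 3022096669437824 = 714771810.55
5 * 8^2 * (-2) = -640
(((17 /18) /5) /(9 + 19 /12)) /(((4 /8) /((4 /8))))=34 /1905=0.02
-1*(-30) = 30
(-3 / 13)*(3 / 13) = -9 / 169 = -0.05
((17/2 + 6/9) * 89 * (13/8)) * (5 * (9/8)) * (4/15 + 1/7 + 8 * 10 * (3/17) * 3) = 4857323185/15232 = 318889.39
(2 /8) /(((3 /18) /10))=15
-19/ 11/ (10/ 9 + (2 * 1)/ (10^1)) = -855/ 649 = -1.32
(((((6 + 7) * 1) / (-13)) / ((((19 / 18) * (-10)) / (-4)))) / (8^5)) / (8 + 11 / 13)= -117 / 89497600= -0.00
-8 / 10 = -4 / 5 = -0.80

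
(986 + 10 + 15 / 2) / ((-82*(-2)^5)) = 2007 / 5248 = 0.38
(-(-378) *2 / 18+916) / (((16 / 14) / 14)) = 23471 / 2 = 11735.50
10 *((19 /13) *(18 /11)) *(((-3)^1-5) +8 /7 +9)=51300 /1001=51.25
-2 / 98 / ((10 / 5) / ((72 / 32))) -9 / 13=-3645 / 5096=-0.72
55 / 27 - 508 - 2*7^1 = -519.96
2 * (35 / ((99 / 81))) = 630 / 11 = 57.27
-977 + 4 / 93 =-90857 / 93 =-976.96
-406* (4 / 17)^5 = -0.29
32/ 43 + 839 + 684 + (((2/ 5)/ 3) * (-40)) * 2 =195187/ 129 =1513.08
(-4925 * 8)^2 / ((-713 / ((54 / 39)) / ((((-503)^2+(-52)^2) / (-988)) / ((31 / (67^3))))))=537257111583306780000 / 70972733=7569908736405.95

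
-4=-4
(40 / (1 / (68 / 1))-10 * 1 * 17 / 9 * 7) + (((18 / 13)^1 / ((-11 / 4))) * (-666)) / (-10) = 16436566 / 6435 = 2554.24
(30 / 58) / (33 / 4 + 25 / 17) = 1020 / 19169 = 0.05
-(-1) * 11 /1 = 11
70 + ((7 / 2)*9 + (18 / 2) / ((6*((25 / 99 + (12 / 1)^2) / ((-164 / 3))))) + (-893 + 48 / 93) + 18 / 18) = -699972415 / 885422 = -790.55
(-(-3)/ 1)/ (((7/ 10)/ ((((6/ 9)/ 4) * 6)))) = 30/ 7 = 4.29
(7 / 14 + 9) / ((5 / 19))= 361 / 10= 36.10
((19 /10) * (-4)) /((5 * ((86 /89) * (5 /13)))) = -21983 /5375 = -4.09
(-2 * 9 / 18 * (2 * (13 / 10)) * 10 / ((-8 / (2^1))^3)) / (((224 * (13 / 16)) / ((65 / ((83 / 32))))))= 65 / 1162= 0.06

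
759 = 759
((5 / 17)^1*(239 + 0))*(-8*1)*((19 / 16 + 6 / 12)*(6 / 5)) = -1138.76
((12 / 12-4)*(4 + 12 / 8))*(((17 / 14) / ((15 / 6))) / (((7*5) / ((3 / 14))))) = -1683 / 34300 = -0.05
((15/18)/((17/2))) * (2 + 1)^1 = 5/17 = 0.29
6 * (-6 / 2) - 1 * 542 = -560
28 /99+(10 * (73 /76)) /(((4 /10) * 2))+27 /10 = 1127803 /75240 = 14.99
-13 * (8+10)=-234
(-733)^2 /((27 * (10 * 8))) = 537289 /2160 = 248.74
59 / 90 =0.66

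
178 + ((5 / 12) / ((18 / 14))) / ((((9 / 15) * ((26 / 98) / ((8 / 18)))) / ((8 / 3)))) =5129318 / 28431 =180.41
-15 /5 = -3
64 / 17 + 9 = 217 / 17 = 12.76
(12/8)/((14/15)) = 45/28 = 1.61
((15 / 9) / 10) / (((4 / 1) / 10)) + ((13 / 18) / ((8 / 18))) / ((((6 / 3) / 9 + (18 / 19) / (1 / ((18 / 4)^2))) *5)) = 86297 / 199110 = 0.43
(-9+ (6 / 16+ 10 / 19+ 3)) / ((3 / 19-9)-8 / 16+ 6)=775 / 508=1.53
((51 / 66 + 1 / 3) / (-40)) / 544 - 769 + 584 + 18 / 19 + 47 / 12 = -4915378667 / 27287040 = -180.14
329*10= 3290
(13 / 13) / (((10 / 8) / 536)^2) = 4596736 / 25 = 183869.44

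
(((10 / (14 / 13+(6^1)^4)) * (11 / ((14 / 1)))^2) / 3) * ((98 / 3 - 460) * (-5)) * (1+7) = 27.12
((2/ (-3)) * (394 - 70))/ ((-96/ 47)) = 423/ 4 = 105.75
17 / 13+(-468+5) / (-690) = 17749 / 8970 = 1.98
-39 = -39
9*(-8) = -72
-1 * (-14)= 14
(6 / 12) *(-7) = -7 / 2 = -3.50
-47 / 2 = -23.50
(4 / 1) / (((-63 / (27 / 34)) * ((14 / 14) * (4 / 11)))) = -33 / 238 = -0.14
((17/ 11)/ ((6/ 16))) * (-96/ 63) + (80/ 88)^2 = -41572/ 7623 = -5.45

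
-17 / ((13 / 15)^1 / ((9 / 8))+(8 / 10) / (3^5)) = -4131 / 188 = -21.97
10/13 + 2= 36/13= 2.77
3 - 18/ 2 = -6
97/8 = 12.12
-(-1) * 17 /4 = 17 /4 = 4.25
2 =2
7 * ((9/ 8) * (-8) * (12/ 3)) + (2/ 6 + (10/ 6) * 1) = -250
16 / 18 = 8 / 9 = 0.89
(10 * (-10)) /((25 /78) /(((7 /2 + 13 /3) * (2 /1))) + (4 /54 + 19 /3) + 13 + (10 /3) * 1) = -3299400 /750983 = -4.39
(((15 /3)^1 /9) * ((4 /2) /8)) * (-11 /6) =-55 /216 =-0.25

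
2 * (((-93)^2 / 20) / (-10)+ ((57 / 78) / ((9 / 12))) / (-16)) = -168893 / 1950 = -86.61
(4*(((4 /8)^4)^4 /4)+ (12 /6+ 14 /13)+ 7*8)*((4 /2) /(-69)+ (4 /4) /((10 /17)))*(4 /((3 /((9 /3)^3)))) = 174097215399 /48988160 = 3553.86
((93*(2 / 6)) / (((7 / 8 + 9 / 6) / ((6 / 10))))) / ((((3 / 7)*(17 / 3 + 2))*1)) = 5208 / 2185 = 2.38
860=860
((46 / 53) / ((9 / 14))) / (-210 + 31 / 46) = -29624 / 4593033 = -0.01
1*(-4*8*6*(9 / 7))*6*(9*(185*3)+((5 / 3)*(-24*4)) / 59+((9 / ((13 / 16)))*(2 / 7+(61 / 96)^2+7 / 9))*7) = -40604665770 / 5369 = -7562798.62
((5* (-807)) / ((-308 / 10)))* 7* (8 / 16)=20175 / 44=458.52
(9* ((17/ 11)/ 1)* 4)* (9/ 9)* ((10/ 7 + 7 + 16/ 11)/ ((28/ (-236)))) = -4634.54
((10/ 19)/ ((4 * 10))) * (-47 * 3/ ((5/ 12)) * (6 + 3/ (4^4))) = -26.77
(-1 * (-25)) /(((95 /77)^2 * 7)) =2.35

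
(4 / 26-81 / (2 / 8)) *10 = -42100 / 13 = -3238.46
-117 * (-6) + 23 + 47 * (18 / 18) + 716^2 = 513428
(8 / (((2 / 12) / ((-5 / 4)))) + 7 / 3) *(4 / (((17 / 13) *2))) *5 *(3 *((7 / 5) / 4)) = -15743 / 34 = -463.03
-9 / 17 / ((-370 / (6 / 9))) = 3 / 3145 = 0.00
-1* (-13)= 13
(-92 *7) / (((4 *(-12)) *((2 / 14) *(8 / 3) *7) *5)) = 161 / 160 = 1.01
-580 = -580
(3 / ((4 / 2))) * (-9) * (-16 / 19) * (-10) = -2160 / 19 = -113.68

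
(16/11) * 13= 208/11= 18.91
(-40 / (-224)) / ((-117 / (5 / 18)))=-25 / 58968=-0.00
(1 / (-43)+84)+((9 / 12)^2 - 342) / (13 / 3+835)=144775241 / 1732384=83.57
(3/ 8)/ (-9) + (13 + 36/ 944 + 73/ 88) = 107677/ 7788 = 13.83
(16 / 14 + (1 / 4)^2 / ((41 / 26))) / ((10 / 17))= 9231 / 4592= 2.01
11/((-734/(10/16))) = -55/5872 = -0.01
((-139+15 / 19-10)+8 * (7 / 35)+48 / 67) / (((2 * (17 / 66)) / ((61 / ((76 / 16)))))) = -7477216032 / 2055895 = -3636.96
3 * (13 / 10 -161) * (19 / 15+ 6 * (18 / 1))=-2617483 / 50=-52349.66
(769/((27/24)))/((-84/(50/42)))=-38450/3969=-9.69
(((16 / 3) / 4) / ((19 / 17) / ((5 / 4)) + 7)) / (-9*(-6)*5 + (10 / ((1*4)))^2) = 16 / 26169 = 0.00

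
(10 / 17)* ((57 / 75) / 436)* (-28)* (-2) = 532 / 9265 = 0.06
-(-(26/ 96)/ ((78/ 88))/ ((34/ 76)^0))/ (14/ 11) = 121/ 504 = 0.24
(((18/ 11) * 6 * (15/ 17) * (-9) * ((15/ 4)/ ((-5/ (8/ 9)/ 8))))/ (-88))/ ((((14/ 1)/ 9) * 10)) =-4374/ 14399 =-0.30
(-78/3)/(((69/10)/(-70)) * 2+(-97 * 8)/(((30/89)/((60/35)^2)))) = 63700/16575843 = 0.00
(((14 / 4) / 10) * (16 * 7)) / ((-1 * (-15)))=196 / 75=2.61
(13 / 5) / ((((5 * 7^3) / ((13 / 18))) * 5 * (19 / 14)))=169 / 1047375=0.00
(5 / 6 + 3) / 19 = 23 / 114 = 0.20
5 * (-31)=-155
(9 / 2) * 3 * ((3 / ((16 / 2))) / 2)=81 / 32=2.53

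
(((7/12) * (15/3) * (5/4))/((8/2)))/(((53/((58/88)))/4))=5075/111936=0.05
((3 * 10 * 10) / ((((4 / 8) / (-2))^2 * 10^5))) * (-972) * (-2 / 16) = 729 / 125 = 5.83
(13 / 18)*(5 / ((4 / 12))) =65 / 6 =10.83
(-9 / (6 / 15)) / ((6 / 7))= -26.25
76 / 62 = 38 / 31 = 1.23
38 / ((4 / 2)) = 19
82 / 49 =1.67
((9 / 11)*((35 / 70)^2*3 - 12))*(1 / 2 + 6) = -5265 / 88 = -59.83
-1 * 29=-29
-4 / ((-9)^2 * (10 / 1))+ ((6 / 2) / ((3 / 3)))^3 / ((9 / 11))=13363 / 405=33.00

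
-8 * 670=-5360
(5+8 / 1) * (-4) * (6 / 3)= -104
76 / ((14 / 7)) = 38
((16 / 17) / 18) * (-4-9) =-104 / 153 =-0.68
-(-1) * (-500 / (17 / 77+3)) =-9625 / 62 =-155.24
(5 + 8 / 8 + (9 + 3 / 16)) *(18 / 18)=243 / 16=15.19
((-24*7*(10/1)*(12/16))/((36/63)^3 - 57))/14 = 30870/19487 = 1.58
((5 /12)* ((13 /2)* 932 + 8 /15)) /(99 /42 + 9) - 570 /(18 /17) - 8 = -463730 /1431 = -324.06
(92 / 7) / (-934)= -0.01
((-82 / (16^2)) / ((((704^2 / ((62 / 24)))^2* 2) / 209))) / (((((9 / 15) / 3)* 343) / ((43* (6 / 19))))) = -8471215 / 47059063309074432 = -0.00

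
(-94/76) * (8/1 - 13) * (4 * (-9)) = -4230/19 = -222.63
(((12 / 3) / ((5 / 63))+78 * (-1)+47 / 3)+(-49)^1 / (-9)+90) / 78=1879 / 1755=1.07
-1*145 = -145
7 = 7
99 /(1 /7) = 693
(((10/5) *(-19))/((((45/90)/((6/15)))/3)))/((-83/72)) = 32832/415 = 79.11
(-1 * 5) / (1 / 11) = -55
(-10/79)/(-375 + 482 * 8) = -10/274999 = -0.00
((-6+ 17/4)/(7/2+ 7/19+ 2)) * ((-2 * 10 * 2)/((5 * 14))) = 38/223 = 0.17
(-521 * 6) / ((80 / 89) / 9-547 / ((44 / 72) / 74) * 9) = 13771593 / 2626252678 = 0.01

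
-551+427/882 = -69365/126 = -550.52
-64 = -64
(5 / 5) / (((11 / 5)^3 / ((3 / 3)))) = 125 / 1331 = 0.09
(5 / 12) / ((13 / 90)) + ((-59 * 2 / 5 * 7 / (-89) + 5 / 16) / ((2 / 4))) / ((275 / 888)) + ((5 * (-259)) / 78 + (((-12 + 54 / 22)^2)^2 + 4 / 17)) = 896598702997303 / 107990185875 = 8302.59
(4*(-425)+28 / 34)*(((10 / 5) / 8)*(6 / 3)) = -14443 / 17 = -849.59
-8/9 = -0.89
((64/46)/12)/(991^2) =8/67763589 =0.00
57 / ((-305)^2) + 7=651232 / 93025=7.00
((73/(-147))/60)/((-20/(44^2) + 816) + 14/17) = -0.00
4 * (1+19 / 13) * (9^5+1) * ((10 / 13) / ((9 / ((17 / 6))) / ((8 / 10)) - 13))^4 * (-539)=-54442029300736000000 / 3298148936453293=-16506.84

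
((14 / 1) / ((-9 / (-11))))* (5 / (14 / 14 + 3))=385 / 18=21.39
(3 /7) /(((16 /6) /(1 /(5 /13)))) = 117 /280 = 0.42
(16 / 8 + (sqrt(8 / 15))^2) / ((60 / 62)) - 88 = -19211 / 225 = -85.38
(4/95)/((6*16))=1/2280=0.00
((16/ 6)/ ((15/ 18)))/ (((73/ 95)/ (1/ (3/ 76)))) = 23104/ 219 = 105.50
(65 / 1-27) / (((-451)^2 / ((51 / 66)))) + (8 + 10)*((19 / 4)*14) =2678181290 / 2237411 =1197.00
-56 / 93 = -0.60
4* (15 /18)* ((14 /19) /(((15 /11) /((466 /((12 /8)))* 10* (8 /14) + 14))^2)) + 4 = 683314496764 /161595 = 4228562.13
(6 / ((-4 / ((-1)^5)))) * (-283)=-849 / 2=-424.50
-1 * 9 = -9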